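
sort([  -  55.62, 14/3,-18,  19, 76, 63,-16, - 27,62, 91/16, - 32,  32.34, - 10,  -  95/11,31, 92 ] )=[ - 55.62, - 32, - 27,  -  18, -16,  -  10, - 95/11, 14/3, 91/16, 19,31, 32.34, 62,63,76 , 92 ] 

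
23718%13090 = 10628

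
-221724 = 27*(- 8212 ) 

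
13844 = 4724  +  9120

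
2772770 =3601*770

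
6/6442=3/3221 = 0.00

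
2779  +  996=3775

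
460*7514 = 3456440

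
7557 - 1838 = 5719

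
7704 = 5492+2212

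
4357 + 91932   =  96289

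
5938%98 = 58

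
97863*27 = 2642301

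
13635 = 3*4545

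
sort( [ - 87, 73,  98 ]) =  [ - 87, 73, 98]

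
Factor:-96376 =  - 2^3*7^1*1721^1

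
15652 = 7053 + 8599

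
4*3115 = 12460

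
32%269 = 32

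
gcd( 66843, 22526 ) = 7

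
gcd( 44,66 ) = 22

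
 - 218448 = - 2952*74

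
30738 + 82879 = 113617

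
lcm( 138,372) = 8556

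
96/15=32/5  =  6.40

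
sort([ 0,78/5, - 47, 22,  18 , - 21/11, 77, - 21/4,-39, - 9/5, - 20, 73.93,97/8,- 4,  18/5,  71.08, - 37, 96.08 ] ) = [ - 47, - 39, -37, - 20, - 21/4, - 4, - 21/11, - 9/5, 0 , 18/5, 97/8,78/5,18 , 22,  71.08,  73.93 , 77, 96.08]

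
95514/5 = 95514/5 = 19102.80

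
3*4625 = 13875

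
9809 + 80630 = 90439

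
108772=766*142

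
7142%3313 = 516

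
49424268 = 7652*6459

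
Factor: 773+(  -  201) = 572 = 2^2*11^1*13^1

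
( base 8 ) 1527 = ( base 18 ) 2b9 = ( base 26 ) 16n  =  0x357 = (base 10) 855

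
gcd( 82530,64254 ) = 6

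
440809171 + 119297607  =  560106778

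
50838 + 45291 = 96129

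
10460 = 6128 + 4332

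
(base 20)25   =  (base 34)1B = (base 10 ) 45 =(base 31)1E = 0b101101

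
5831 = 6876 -1045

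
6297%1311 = 1053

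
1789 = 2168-379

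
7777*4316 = 33565532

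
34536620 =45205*764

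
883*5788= 5110804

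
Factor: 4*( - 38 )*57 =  - 8664 =-2^3*3^1*19^2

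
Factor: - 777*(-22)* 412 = 2^3 * 3^1 * 7^1*11^1*37^1 * 103^1 = 7042728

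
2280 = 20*114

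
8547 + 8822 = 17369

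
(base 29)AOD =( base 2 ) 10001110011111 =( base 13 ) 41c6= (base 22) IIB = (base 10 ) 9119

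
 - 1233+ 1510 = 277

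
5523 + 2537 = 8060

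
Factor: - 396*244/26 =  - 48312/13  =  -2^3*3^2*11^1*13^ ( - 1) *61^1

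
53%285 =53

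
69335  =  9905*7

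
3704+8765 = 12469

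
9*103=927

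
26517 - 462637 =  - 436120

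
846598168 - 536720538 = 309877630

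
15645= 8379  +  7266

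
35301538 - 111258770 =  - 75957232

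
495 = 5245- 4750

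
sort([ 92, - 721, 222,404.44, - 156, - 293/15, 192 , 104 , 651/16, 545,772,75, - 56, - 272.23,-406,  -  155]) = [-721, - 406, - 272.23, - 156, - 155, - 56,- 293/15, 651/16,75, 92,104,  192, 222,404.44,545,772 ]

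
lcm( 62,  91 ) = 5642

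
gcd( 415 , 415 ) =415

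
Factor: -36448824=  - 2^3*3^1 * 29^1 * 52369^1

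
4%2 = 0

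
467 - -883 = 1350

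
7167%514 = 485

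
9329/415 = 9329/415 = 22.48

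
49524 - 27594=21930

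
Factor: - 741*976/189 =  - 2^4*3^( - 2 )*7^ (-1)*13^1*19^1*61^1=- 241072/63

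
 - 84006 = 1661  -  85667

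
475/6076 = 475/6076 = 0.08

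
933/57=311/19 = 16.37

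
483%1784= 483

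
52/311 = 52/311 = 0.17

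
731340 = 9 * 81260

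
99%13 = 8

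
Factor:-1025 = - 5^2*41^1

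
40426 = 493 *82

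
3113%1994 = 1119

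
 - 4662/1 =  - 4662 = -4662.00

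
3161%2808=353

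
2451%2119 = 332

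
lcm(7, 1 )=7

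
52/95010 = 26/47505 = 0.00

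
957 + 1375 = 2332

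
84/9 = 28/3= 9.33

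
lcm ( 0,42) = 0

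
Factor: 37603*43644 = 1641145332 = 2^2*3^1*31^1*1213^1*3637^1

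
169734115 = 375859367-206125252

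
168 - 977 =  - 809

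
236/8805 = 236/8805=0.03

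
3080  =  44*70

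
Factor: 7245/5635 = 3^2 * 7^( - 1 )= 9/7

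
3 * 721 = 2163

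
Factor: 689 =13^1*53^1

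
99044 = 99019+25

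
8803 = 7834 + 969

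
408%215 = 193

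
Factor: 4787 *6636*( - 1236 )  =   - 2^4*3^2*7^1*79^1*103^1*4787^1 =- 39263433552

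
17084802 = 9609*1778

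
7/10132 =7/10132 = 0.00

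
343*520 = 178360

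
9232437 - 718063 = 8514374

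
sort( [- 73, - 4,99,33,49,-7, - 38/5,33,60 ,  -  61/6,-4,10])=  [  -  73, - 61/6 , - 38/5, - 7 ,-4,- 4,10,  33, 33,49,60, 99 ] 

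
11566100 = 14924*775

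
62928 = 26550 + 36378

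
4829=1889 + 2940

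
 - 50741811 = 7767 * ( - 6533)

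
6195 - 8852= -2657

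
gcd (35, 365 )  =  5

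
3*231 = 693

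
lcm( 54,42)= 378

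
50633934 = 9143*5538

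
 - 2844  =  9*(  -  316 )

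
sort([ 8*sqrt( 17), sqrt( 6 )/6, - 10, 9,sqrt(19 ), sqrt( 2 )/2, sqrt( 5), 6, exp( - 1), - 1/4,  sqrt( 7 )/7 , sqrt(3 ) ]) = [ - 10, - 1/4, exp( - 1),  sqrt ( 7)/7, sqrt( 6 )/6, sqrt(2 )/2,sqrt( 3 ), sqrt( 5 ),sqrt( 19), 6,9, 8 * sqrt(17 )]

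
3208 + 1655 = 4863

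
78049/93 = 839+22/93 = 839.24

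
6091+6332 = 12423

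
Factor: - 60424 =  - 2^3*7^1*13^1 * 83^1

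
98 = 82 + 16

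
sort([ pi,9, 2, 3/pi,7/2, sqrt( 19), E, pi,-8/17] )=[ - 8/17, 3/pi,2, E, pi, pi,7/2, sqrt( 19), 9 ] 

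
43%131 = 43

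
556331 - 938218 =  - 381887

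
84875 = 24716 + 60159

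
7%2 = 1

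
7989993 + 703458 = 8693451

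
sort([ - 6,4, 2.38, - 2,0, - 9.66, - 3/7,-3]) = [ - 9.66, -6 , - 3, - 2, -3/7,0,2.38,4 ]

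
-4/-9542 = 2/4771 = 0.00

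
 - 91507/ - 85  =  1076 + 47/85=1076.55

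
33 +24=57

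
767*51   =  39117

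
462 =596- 134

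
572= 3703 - 3131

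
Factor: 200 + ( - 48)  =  2^3*19^1  =  152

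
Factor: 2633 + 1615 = 4248 = 2^3 * 3^2 * 59^1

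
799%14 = 1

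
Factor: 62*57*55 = 2^1*3^1*5^1*11^1*19^1*31^1 = 194370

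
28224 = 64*441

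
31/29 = 31/29=   1.07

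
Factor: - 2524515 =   -  3^1*5^1*7^1*24043^1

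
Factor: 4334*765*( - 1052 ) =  - 3487916520 = -2^3*3^2*5^1*11^1*17^1*197^1*263^1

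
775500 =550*1410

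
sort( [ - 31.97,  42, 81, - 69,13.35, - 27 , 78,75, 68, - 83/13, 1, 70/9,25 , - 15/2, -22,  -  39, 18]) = [ - 69, - 39, - 31.97, - 27, - 22, - 15/2, - 83/13, 1, 70/9, 13.35 , 18,  25,42, 68, 75,78, 81] 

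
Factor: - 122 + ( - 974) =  - 2^3*137^1=- 1096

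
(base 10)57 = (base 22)2d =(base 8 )71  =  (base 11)52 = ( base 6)133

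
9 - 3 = 6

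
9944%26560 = 9944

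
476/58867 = 476/58867=0.01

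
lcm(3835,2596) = 168740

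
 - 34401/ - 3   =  11467 + 0/1 = 11467.00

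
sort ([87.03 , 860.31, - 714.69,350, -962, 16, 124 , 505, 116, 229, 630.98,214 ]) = [  -  962, - 714.69, 16, 87.03, 116,124, 214,229, 350,505,630.98, 860.31]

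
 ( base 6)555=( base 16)D7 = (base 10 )215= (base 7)425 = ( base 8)327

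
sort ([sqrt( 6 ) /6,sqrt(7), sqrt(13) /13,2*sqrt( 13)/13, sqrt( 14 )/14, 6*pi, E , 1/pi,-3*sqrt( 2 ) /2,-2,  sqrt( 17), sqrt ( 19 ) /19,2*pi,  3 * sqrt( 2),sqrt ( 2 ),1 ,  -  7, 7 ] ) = [ - 7, - 3*sqrt ( 2)/2, -2,sqrt( 19)/19, sqrt( 14 )/14, sqrt ( 13 )/13,1/pi, sqrt(6 )/6,  2*sqrt(13 ) /13, 1, sqrt(2), sqrt( 7), E,sqrt( 17 ), 3*sqrt(2), 2*pi,7 , 6*pi] 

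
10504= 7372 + 3132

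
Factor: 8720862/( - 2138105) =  - 2^1*3^1*5^( - 1 )*427621^( - 1)*1453477^1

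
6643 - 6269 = 374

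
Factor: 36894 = 2^1*3^1*11^1*13^1*43^1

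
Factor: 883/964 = 2^( -2)*241^( - 1 )* 883^1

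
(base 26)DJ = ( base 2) 101100101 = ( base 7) 1020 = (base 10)357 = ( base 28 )CL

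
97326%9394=3386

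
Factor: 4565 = 5^1*11^1*83^1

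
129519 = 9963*13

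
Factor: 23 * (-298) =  - 2^1 * 23^1*149^1= -  6854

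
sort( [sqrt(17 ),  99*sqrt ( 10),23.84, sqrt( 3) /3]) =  [sqrt( 3)/3,sqrt(17), 23.84, 99*sqrt( 10)]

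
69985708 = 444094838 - 374109130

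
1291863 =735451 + 556412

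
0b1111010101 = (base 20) 291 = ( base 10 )981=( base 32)UL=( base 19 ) 2dc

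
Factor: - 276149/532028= - 2^( - 2 )*7^( - 1) * 271^1 * 1019^1 * 19001^( - 1 ) 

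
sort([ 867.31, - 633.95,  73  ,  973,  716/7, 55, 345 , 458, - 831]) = [ - 831 , - 633.95,55,73,  716/7,  345, 458,867.31, 973]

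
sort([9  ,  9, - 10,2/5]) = [ - 10,  2/5, 9, 9 ] 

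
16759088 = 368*45541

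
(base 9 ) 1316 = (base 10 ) 987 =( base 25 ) 1ec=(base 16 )3db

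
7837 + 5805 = 13642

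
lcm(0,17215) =0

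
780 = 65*12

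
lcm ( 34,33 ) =1122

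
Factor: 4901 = 13^2*29^1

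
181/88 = 2  +  5/88 = 2.06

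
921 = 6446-5525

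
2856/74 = 1428/37 = 38.59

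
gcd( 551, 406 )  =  29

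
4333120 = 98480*44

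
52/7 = 52/7  =  7.43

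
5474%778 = 28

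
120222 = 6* 20037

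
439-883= - 444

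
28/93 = 28/93 = 0.30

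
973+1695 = 2668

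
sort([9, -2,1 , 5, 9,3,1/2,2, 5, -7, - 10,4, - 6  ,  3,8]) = [- 10, -7,-6 , -2, 1/2, 1, 2,3,  3 , 4,5,  5,8,9,9 ]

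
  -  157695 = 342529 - 500224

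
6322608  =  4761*1328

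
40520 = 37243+3277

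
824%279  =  266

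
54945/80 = 10989/16 = 686.81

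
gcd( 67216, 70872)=8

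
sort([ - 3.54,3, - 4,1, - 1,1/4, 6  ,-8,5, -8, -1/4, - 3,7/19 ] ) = [ - 8, - 8, -4, - 3.54, - 3,  -  1, - 1/4, 1/4,7/19,1, 3, 5, 6]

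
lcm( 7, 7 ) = 7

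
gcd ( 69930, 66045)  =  3885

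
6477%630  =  177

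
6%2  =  0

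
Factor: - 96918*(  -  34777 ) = 3370517286  =  2^1*3^1 * 29^1 *83^1*419^1*557^1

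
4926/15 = 328 + 2/5=328.40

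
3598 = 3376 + 222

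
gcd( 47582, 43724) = 1286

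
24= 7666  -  7642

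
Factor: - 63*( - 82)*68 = 351288  =  2^3*3^2*7^1*17^1*41^1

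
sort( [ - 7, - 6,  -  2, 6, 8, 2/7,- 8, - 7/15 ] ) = [ - 8, - 7, - 6,  -  2,-7/15,2/7,6, 8] 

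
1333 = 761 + 572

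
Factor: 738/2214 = 1/3 = 3^( - 1)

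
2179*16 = 34864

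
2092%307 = 250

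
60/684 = 5/57 = 0.09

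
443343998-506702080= -63358082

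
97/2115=97/2115  =  0.05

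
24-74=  - 50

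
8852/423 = 20+392/423 = 20.93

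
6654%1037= 432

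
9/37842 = 3/12614 = 0.00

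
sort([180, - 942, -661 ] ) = [ - 942, - 661, 180 ]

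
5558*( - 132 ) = -733656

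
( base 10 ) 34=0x22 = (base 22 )1c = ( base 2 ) 100010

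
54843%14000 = 12843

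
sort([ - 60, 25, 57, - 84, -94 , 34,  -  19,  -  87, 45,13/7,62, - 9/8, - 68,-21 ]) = [  -  94,-87, - 84, - 68, -60,-21, - 19, - 9/8, 13/7, 25, 34,  45,57, 62 ] 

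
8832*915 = 8081280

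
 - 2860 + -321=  -3181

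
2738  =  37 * 74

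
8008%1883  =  476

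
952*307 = 292264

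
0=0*167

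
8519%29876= 8519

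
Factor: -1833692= - 2^2*7^1*43^1*1523^1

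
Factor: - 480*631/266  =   - 2^4*3^1*5^1*7^( - 1)*19^(-1)*631^1=- 151440/133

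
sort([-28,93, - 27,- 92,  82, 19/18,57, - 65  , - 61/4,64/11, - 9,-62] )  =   [ - 92, - 65, - 62, - 28, - 27,-61/4, - 9,19/18,64/11,57,82,93]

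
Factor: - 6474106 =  - 2^1  *3237053^1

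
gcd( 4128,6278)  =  86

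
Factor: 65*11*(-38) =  - 27170 = - 2^1*5^1 * 11^1 * 13^1*19^1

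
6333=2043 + 4290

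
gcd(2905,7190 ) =5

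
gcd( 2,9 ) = 1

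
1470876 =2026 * 726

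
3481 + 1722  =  5203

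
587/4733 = 587/4733 = 0.12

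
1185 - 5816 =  - 4631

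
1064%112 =56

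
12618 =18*701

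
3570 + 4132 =7702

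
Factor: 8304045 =3^1*5^1*19^1*29137^1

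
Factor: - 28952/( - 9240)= 47/15 = 3^(  -  1)*5^( - 1)*47^1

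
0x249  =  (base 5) 4320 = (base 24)109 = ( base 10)585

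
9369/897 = 3123/299 = 10.44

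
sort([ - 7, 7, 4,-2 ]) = [ - 7, - 2, 4,  7 ]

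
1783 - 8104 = -6321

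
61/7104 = 61/7104 = 0.01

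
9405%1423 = 867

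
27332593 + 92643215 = 119975808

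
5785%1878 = 151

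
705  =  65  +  640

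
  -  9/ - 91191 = 3/30397 = 0.00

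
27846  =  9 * 3094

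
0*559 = 0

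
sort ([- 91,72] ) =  [ - 91, 72]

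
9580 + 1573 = 11153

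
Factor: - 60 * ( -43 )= 2^2*3^1*5^1*43^1 = 2580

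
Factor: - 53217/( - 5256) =81/8 = 2^(  -  3)*3^4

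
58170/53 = 1097 + 29/53 = 1097.55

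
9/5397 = 3/1799 = 0.00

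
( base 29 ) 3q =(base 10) 113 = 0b1110001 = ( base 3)11012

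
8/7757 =8/7757=0.00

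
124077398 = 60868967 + 63208431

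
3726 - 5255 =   -  1529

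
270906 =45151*6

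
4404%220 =4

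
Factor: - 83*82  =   - 2^1*41^1*83^1= - 6806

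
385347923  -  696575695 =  - 311227772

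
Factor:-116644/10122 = -242/21=- 2^1  *  3^( - 1)*7^(  -  1)*11^2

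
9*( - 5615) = -50535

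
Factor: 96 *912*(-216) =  - 18911232=   -2^12 * 3^5 * 19^1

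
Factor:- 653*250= - 163250 = - 2^1*5^3*653^1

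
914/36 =457/18= 25.39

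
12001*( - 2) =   -  24002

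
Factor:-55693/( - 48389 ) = 61/53 = 53^( - 1) *61^1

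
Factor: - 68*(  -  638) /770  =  2^2*5^( - 1)*7^ ( - 1)*17^1 * 29^1 = 1972/35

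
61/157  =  61/157 = 0.39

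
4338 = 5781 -1443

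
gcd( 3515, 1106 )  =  1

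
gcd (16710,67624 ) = 2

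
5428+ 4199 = 9627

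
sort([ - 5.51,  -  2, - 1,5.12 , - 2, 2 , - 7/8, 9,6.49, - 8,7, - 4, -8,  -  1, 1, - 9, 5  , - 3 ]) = [  -  9 , - 8, -8, - 5.51,  -  4,  -  3,  -  2, - 2, - 1 ,  -  1, - 7/8, 1, 2, 5,5.12, 6.49, 7,9 ] 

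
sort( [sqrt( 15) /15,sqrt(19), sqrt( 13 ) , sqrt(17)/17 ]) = [ sqrt( 17 )/17,sqrt(15 ) /15,  sqrt( 13),sqrt(19 )]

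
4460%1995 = 470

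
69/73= 69/73= 0.95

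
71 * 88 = 6248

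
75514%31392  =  12730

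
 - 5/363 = - 1+358/363   =  - 0.01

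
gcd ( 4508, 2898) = 322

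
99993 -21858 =78135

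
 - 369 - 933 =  - 1302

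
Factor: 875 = 5^3* 7^1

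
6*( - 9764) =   -  58584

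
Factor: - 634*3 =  - 1902= - 2^1 * 3^1*317^1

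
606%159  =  129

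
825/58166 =825/58166  =  0.01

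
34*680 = 23120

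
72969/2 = 72969/2 = 36484.50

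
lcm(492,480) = 19680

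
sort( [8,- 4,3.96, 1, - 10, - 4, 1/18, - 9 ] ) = [ - 10, - 9, - 4, - 4,1/18, 1,3.96, 8 ] 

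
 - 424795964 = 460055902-884851866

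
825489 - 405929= 419560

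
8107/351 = 8107/351= 23.10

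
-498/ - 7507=498/7507 = 0.07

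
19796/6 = 3299+1/3 = 3299.33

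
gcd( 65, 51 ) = 1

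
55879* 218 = 12181622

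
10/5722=5/2861 = 0.00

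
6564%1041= 318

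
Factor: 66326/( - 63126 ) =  - 33163/31563 = - 3^(-3)*7^ (-1 )*13^1 * 167^( - 1)*2551^1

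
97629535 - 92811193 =4818342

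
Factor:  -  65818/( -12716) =2^(  -  1)*11^( - 1 )*17^( - 2 )*32909^1 = 32909/6358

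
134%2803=134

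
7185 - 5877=1308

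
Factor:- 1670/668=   -  5/2 = - 2^(-1 )*5^1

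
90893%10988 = 2989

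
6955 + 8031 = 14986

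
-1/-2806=1/2806 = 0.00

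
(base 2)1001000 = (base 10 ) 72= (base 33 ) 26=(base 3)2200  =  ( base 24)30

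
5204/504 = 1301/126=10.33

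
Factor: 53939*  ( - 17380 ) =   -  937459820 = -2^2*5^1*11^1*79^1*53939^1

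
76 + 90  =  166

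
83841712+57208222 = 141049934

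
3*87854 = 263562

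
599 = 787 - 188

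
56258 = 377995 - 321737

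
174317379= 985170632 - 810853253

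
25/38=25/38 = 0.66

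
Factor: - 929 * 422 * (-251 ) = 2^1*211^1*251^1 * 929^1 = 98401538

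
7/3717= 1/531 = 0.00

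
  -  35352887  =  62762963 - 98115850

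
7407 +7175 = 14582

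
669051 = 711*941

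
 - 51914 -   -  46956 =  - 4958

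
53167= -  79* ( - 673) 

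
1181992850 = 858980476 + 323012374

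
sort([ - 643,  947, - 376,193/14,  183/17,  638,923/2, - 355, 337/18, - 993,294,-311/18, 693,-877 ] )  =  [ - 993,  -  877, - 643, - 376, - 355, - 311/18,  183/17,193/14,337/18,294,923/2,638,693,947]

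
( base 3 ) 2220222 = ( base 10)2132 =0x854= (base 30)2b2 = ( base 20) 56C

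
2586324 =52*49737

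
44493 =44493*1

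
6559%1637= 11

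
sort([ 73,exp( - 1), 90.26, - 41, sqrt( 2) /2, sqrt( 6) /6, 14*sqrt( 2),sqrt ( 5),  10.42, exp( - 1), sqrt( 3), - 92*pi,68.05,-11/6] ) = [ - 92*pi,  -  41, - 11/6 , exp( - 1), exp( - 1 ), sqrt( 6)/6, sqrt( 2) /2, sqrt( 3), sqrt ( 5), 10.42, 14*sqrt( 2),  68.05,73,90.26 ] 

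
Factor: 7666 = 2^1*3833^1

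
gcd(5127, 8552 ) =1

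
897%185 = 157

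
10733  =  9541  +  1192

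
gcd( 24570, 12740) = 910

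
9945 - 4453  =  5492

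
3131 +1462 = 4593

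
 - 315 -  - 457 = 142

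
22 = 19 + 3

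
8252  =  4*2063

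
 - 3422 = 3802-7224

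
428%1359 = 428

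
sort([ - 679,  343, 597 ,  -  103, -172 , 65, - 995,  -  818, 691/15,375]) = [ - 995 ,-818  ,-679,  -  172, - 103, 691/15, 65, 343, 375,597 ] 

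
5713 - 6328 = - 615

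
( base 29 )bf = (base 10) 334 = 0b101001110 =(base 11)284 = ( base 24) DM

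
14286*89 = 1271454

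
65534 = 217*302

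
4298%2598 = 1700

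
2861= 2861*1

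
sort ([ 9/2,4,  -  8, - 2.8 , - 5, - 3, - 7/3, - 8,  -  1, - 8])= [ - 8, - 8, - 8, - 5, - 3,-2.8, - 7/3, - 1,  4,9/2 ]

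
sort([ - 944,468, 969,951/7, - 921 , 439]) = [ - 944,-921, 951/7 , 439,468,969]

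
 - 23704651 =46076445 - 69781096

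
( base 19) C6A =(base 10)4456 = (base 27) 631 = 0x1168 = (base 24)7hg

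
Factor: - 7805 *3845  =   - 30010225  =  - 5^2*7^1*223^1 *769^1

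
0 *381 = 0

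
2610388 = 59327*44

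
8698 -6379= 2319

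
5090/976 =5 + 105/488 = 5.22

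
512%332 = 180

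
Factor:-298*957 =-285186=-2^1*3^1*11^1*29^1*149^1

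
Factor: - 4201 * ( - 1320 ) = 2^3*3^1*5^1*11^1*4201^1 = 5545320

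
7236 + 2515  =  9751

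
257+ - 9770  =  -9513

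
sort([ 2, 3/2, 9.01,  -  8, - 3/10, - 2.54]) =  [ - 8,-2.54, - 3/10  ,  3/2, 2, 9.01 ] 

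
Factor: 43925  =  5^2 * 7^1*251^1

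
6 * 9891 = 59346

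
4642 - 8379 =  - 3737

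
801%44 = 9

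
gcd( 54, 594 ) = 54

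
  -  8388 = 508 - 8896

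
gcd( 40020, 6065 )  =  5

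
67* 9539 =639113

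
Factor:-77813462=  - 2^1*23^1*149^1 * 11353^1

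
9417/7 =9417/7  =  1345.29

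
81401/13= 81401/13 = 6261.62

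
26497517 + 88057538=114555055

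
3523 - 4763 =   -  1240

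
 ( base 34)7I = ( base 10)256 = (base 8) 400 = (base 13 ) 169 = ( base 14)144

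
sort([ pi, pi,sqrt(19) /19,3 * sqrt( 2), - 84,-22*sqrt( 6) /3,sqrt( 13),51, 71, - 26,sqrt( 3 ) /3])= [ - 84, - 26, - 22*sqrt (6) /3,sqrt( 19) /19 , sqrt( 3)/3,pi,pi,sqrt( 13 ),3*sqrt(2), 51,71] 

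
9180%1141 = 52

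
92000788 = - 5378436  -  -97379224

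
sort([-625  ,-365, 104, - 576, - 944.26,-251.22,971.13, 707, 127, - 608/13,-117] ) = [  -  944.26, - 625, - 576 , - 365, - 251.22 , - 117,-608/13,104, 127,707, 971.13]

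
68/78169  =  68/78169  =  0.00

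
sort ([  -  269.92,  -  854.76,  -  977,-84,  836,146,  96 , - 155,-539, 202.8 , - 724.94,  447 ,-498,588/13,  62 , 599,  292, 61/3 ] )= [  -  977, -854.76, - 724.94, - 539,  -  498,-269.92 ,-155, - 84 , 61/3,588/13, 62,96 , 146, 202.8, 292,447,599, 836]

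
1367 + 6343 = 7710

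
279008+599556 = 878564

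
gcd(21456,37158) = 6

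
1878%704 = 470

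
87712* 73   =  6402976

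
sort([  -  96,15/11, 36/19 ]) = [ - 96,15/11,36/19 ] 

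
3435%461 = 208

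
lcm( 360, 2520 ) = 2520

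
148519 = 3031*49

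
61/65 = 61/65 = 0.94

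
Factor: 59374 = 2^1*7^1*4241^1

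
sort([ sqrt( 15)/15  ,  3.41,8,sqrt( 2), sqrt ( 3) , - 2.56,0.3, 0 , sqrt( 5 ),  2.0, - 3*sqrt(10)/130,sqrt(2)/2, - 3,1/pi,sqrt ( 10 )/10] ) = [ - 3 , - 2.56, - 3*sqrt( 10 ) /130,0,sqrt( 15 ) /15,  0.3  ,  sqrt(10 )/10, 1/pi,sqrt( 2) /2,sqrt(2),  sqrt(3), 2.0, sqrt(5 ),3.41,8 ]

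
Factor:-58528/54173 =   -  2^5*7^(- 1 )*31^1*59^1*71^(-1 ) * 109^( - 1) 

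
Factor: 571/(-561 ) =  - 3^(  -  1)*11^(  -  1)*17^( - 1)*571^1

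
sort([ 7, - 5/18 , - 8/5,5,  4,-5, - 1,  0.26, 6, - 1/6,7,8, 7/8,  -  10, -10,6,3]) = [ - 10, - 10,- 5, - 8/5,  -  1, - 5/18, - 1/6,  0.26,7/8 , 3,4,5, 6, 6,7,7,8 ]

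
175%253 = 175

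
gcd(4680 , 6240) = 1560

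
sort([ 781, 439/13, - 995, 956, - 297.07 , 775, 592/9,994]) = [-995,-297.07,439/13,592/9, 775, 781,956, 994]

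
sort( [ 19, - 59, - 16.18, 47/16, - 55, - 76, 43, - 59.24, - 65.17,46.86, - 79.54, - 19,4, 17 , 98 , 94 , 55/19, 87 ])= [ - 79.54, - 76,-65.17, - 59.24, - 59, - 55, - 19, - 16.18 , 55/19,47/16, 4,17, 19,43, 46.86 , 87, 94, 98 ]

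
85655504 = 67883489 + 17772015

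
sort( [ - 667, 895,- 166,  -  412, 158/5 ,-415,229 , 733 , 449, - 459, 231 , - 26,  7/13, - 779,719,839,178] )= [-779, - 667, - 459, - 415, - 412, - 166,-26 , 7/13,158/5, 178,229, 231,449,719,733,839 , 895]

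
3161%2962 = 199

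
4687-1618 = 3069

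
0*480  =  0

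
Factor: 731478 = 2^1*3^1 * 11^1*11083^1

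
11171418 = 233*47946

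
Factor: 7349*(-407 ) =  - 11^1* 37^1*7349^1 =-2991043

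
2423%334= 85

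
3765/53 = 71 + 2/53 = 71.04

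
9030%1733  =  365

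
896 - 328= 568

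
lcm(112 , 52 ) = 1456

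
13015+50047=63062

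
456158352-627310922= - 171152570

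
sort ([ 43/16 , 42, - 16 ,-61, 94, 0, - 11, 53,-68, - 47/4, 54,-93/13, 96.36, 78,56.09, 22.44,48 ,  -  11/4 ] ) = [ - 68, - 61,-16,  -  47/4, - 11, - 93/13, - 11/4, 0, 43/16,22.44,42, 48, 53 , 54, 56.09, 78,  94,96.36 ]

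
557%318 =239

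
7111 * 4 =28444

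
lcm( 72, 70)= 2520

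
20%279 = 20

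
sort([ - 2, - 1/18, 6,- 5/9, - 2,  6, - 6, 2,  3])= [ - 6, - 2, - 2, - 5/9, - 1/18, 2,3, 6,6]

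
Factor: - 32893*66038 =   -  2172187934 = - 2^1*7^2*37^1* 53^1*89^1*127^1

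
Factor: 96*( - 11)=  - 2^5*3^1*11^1=- 1056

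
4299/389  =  11 + 20/389 =11.05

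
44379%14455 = 1014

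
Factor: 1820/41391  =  2^2*3^(-4 )* 5^1*13^1 * 73^( - 1) = 260/5913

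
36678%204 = 162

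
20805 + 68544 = 89349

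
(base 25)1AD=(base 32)RO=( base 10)888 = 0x378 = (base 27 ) 15o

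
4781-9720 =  - 4939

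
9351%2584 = 1599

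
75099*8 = 600792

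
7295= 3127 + 4168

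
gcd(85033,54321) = 1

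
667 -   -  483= 1150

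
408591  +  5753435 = 6162026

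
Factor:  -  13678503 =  - 3^1*103^1  *44267^1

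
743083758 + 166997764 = 910081522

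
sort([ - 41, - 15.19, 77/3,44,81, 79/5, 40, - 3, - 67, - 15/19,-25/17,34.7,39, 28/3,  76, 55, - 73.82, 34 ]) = [ -73.82, - 67, - 41, - 15.19, - 3 , - 25/17, - 15/19, 28/3,  79/5, 77/3, 34 , 34.7, 39, 40, 44,  55 , 76 , 81]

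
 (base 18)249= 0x2d9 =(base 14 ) 3a1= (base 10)729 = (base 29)P4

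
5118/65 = 5118/65 = 78.74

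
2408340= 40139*60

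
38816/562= 69+19/281 = 69.07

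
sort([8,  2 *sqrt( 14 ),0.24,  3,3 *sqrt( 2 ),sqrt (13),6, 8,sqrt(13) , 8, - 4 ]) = [-4,0.24, 3, sqrt( 13 ),sqrt(13) , 3*sqrt( 2),6,2 * sqrt( 14),8,8,  8]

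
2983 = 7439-4456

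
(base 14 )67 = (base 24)3j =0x5B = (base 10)91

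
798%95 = 38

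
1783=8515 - 6732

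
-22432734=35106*( - 639)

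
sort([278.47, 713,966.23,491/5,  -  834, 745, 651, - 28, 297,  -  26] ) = [ - 834, - 28,-26, 491/5,278.47, 297,  651,713,  745,966.23 ] 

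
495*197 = 97515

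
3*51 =153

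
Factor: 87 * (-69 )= - 3^2 * 23^1 * 29^1 = - 6003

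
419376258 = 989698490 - 570322232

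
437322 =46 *9507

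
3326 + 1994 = 5320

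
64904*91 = 5906264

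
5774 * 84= 485016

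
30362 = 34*893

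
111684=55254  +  56430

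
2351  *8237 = 19365187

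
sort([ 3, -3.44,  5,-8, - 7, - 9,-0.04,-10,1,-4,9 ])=[ - 10, - 9, -8 , - 7,  -  4,-3.44, - 0.04,1, 3,5, 9]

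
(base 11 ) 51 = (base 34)1m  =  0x38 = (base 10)56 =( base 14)40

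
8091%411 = 282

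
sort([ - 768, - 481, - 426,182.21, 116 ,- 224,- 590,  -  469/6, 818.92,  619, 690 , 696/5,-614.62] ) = [ - 768, - 614.62, - 590, - 481, - 426, - 224,  -  469/6,116,  696/5, 182.21, 619,  690,818.92 ] 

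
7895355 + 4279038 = 12174393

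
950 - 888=62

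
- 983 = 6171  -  7154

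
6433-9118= - 2685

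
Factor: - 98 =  - 2^1*7^2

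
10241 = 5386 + 4855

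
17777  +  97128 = 114905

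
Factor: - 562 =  - 2^1 * 281^1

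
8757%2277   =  1926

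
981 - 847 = 134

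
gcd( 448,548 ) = 4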